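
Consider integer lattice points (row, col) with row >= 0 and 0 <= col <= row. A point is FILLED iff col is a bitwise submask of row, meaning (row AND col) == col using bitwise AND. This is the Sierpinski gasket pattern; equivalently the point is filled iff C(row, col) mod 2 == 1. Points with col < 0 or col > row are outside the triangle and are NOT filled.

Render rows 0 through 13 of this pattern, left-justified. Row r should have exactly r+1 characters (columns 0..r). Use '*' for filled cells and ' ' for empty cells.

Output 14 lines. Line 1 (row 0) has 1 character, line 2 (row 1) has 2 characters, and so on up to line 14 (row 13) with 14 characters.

r0=0: *
r1=1: **
r2=10: * *
r3=11: ****
r4=100: *   *
r5=101: **  **
r6=110: * * * *
r7=111: ********
r8=1000: *       *
r9=1001: **      **
r10=1010: * *     * *
r11=1011: ****    ****
r12=1100: *   *   *   *
r13=1101: **  **  **  **

Answer: *
**
* *
****
*   *
**  **
* * * *
********
*       *
**      **
* *     * *
****    ****
*   *   *   *
**  **  **  **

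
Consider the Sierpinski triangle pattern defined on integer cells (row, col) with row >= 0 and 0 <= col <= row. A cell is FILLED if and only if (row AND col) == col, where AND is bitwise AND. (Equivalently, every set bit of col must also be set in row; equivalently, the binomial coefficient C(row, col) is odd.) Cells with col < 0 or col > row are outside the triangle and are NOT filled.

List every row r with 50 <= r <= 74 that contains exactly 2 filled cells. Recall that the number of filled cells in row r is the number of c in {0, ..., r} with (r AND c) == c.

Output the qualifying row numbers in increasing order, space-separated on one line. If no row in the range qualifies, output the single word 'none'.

Answer: 64

Derivation:
Row r has 2^popcount(r) filled cells, so we need popcount(r) = log2(2) = 1.
Scan r = 50..74 and keep those with exactly 1 one-bits:
r=50=110010 popcount=3 -> skip
r=51=110011 popcount=4 -> skip
r=52=110100 popcount=3 -> skip
r=53=110101 popcount=4 -> skip
r=54=110110 popcount=4 -> skip
r=55=110111 popcount=5 -> skip
r=56=111000 popcount=3 -> skip
r=57=111001 popcount=4 -> skip
r=58=111010 popcount=4 -> skip
r=59=111011 popcount=5 -> skip
r=60=111100 popcount=4 -> skip
r=61=111101 popcount=5 -> skip
r=62=111110 popcount=5 -> skip
r=63=111111 popcount=6 -> skip
r=64=1000000 popcount=1 -> KEEP
r=65=1000001 popcount=2 -> skip
r=66=1000010 popcount=2 -> skip
r=67=1000011 popcount=3 -> skip
r=68=1000100 popcount=2 -> skip
r=69=1000101 popcount=3 -> skip
r=70=1000110 popcount=3 -> skip
r=71=1000111 popcount=4 -> skip
r=72=1001000 popcount=2 -> skip
r=73=1001001 popcount=3 -> skip
r=74=1001010 popcount=3 -> skip
Kept rows: 64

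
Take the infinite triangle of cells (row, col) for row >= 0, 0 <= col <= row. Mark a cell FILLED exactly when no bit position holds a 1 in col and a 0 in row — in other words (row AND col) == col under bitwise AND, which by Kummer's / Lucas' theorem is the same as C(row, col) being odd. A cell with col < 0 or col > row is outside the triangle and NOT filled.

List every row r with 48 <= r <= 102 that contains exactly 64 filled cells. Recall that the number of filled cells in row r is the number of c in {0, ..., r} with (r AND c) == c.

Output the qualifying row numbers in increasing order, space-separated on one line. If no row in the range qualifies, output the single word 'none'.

Answer: 63 95

Derivation:
Row r has 2^popcount(r) filled cells, so we need popcount(r) = log2(64) = 6.
Scan r = 48..102 and keep those with exactly 6 one-bits:
r=48=110000 popcount=2 -> skip
r=49=110001 popcount=3 -> skip
r=50=110010 popcount=3 -> skip
r=51=110011 popcount=4 -> skip
r=52=110100 popcount=3 -> skip
r=53=110101 popcount=4 -> skip
r=54=110110 popcount=4 -> skip
r=55=110111 popcount=5 -> skip
r=56=111000 popcount=3 -> skip
r=57=111001 popcount=4 -> skip
r=58=111010 popcount=4 -> skip
r=59=111011 popcount=5 -> skip
r=60=111100 popcount=4 -> skip
r=61=111101 popcount=5 -> skip
r=62=111110 popcount=5 -> skip
r=63=111111 popcount=6 -> KEEP
r=64=1000000 popcount=1 -> skip
r=65=1000001 popcount=2 -> skip
r=66=1000010 popcount=2 -> skip
r=67=1000011 popcount=3 -> skip
r=68=1000100 popcount=2 -> skip
r=69=1000101 popcount=3 -> skip
r=70=1000110 popcount=3 -> skip
r=71=1000111 popcount=4 -> skip
r=72=1001000 popcount=2 -> skip
r=73=1001001 popcount=3 -> skip
r=74=1001010 popcount=3 -> skip
r=75=1001011 popcount=4 -> skip
r=76=1001100 popcount=3 -> skip
r=77=1001101 popcount=4 -> skip
r=78=1001110 popcount=4 -> skip
r=79=1001111 popcount=5 -> skip
r=80=1010000 popcount=2 -> skip
r=81=1010001 popcount=3 -> skip
r=82=1010010 popcount=3 -> skip
r=83=1010011 popcount=4 -> skip
r=84=1010100 popcount=3 -> skip
r=85=1010101 popcount=4 -> skip
r=86=1010110 popcount=4 -> skip
r=87=1010111 popcount=5 -> skip
r=88=1011000 popcount=3 -> skip
r=89=1011001 popcount=4 -> skip
r=90=1011010 popcount=4 -> skip
r=91=1011011 popcount=5 -> skip
r=92=1011100 popcount=4 -> skip
r=93=1011101 popcount=5 -> skip
r=94=1011110 popcount=5 -> skip
r=95=1011111 popcount=6 -> KEEP
r=96=1100000 popcount=2 -> skip
r=97=1100001 popcount=3 -> skip
r=98=1100010 popcount=3 -> skip
r=99=1100011 popcount=4 -> skip
r=100=1100100 popcount=3 -> skip
r=101=1100101 popcount=4 -> skip
r=102=1100110 popcount=4 -> skip
Kept rows: 63 95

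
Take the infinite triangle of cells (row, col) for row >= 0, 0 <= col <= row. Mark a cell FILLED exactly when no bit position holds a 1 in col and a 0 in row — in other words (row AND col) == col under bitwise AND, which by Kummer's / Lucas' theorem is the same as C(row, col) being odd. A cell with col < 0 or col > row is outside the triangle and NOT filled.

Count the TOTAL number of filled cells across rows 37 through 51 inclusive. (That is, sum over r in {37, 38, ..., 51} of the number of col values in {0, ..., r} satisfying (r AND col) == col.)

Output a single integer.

Answer: 176

Derivation:
r37=100101 pc3: +8 =8
r38=100110 pc3: +8 =16
r39=100111 pc4: +16 =32
r40=101000 pc2: +4 =36
r41=101001 pc3: +8 =44
r42=101010 pc3: +8 =52
r43=101011 pc4: +16 =68
r44=101100 pc3: +8 =76
r45=101101 pc4: +16 =92
r46=101110 pc4: +16 =108
r47=101111 pc5: +32 =140
r48=110000 pc2: +4 =144
r49=110001 pc3: +8 =152
r50=110010 pc3: +8 =160
r51=110011 pc4: +16 =176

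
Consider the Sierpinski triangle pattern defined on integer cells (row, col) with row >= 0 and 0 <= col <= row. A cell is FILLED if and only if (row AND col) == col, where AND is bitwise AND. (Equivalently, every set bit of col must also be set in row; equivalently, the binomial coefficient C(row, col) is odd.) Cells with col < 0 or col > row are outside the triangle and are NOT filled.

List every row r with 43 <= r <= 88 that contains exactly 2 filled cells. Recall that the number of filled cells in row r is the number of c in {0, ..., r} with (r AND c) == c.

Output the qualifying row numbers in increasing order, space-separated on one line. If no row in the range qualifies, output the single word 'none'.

Answer: 64

Derivation:
Row r has 2^popcount(r) filled cells, so we need popcount(r) = log2(2) = 1.
Scan r = 43..88 and keep those with exactly 1 one-bits:
r=43=101011 popcount=4 -> skip
r=44=101100 popcount=3 -> skip
r=45=101101 popcount=4 -> skip
r=46=101110 popcount=4 -> skip
r=47=101111 popcount=5 -> skip
r=48=110000 popcount=2 -> skip
r=49=110001 popcount=3 -> skip
r=50=110010 popcount=3 -> skip
r=51=110011 popcount=4 -> skip
r=52=110100 popcount=3 -> skip
r=53=110101 popcount=4 -> skip
r=54=110110 popcount=4 -> skip
r=55=110111 popcount=5 -> skip
r=56=111000 popcount=3 -> skip
r=57=111001 popcount=4 -> skip
r=58=111010 popcount=4 -> skip
r=59=111011 popcount=5 -> skip
r=60=111100 popcount=4 -> skip
r=61=111101 popcount=5 -> skip
r=62=111110 popcount=5 -> skip
r=63=111111 popcount=6 -> skip
r=64=1000000 popcount=1 -> KEEP
r=65=1000001 popcount=2 -> skip
r=66=1000010 popcount=2 -> skip
r=67=1000011 popcount=3 -> skip
r=68=1000100 popcount=2 -> skip
r=69=1000101 popcount=3 -> skip
r=70=1000110 popcount=3 -> skip
r=71=1000111 popcount=4 -> skip
r=72=1001000 popcount=2 -> skip
r=73=1001001 popcount=3 -> skip
r=74=1001010 popcount=3 -> skip
r=75=1001011 popcount=4 -> skip
r=76=1001100 popcount=3 -> skip
r=77=1001101 popcount=4 -> skip
r=78=1001110 popcount=4 -> skip
r=79=1001111 popcount=5 -> skip
r=80=1010000 popcount=2 -> skip
r=81=1010001 popcount=3 -> skip
r=82=1010010 popcount=3 -> skip
r=83=1010011 popcount=4 -> skip
r=84=1010100 popcount=3 -> skip
r=85=1010101 popcount=4 -> skip
r=86=1010110 popcount=4 -> skip
r=87=1010111 popcount=5 -> skip
r=88=1011000 popcount=3 -> skip
Kept rows: 64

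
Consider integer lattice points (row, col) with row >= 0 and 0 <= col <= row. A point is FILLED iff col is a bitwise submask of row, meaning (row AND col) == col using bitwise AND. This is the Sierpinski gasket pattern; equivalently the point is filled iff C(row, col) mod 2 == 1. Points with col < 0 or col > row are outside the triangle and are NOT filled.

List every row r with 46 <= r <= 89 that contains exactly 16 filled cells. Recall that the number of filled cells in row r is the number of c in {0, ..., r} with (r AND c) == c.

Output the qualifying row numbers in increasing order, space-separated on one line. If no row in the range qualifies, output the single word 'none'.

Answer: 46 51 53 54 57 58 60 71 75 77 78 83 85 86 89

Derivation:
Row r has 2^popcount(r) filled cells, so we need popcount(r) = log2(16) = 4.
Scan r = 46..89 and keep those with exactly 4 one-bits:
r=46=101110 popcount=4 -> KEEP
r=47=101111 popcount=5 -> skip
r=48=110000 popcount=2 -> skip
r=49=110001 popcount=3 -> skip
r=50=110010 popcount=3 -> skip
r=51=110011 popcount=4 -> KEEP
r=52=110100 popcount=3 -> skip
r=53=110101 popcount=4 -> KEEP
r=54=110110 popcount=4 -> KEEP
r=55=110111 popcount=5 -> skip
r=56=111000 popcount=3 -> skip
r=57=111001 popcount=4 -> KEEP
r=58=111010 popcount=4 -> KEEP
r=59=111011 popcount=5 -> skip
r=60=111100 popcount=4 -> KEEP
r=61=111101 popcount=5 -> skip
r=62=111110 popcount=5 -> skip
r=63=111111 popcount=6 -> skip
r=64=1000000 popcount=1 -> skip
r=65=1000001 popcount=2 -> skip
r=66=1000010 popcount=2 -> skip
r=67=1000011 popcount=3 -> skip
r=68=1000100 popcount=2 -> skip
r=69=1000101 popcount=3 -> skip
r=70=1000110 popcount=3 -> skip
r=71=1000111 popcount=4 -> KEEP
r=72=1001000 popcount=2 -> skip
r=73=1001001 popcount=3 -> skip
r=74=1001010 popcount=3 -> skip
r=75=1001011 popcount=4 -> KEEP
r=76=1001100 popcount=3 -> skip
r=77=1001101 popcount=4 -> KEEP
r=78=1001110 popcount=4 -> KEEP
r=79=1001111 popcount=5 -> skip
r=80=1010000 popcount=2 -> skip
r=81=1010001 popcount=3 -> skip
r=82=1010010 popcount=3 -> skip
r=83=1010011 popcount=4 -> KEEP
r=84=1010100 popcount=3 -> skip
r=85=1010101 popcount=4 -> KEEP
r=86=1010110 popcount=4 -> KEEP
r=87=1010111 popcount=5 -> skip
r=88=1011000 popcount=3 -> skip
r=89=1011001 popcount=4 -> KEEP
Kept rows: 46 51 53 54 57 58 60 71 75 77 78 83 85 86 89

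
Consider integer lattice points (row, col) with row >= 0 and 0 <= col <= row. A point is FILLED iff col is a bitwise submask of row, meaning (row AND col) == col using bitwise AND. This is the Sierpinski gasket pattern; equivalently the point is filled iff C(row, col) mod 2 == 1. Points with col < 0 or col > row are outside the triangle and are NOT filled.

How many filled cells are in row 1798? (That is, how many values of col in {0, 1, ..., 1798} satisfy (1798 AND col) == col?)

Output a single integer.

Answer: 32

Derivation:
1798 in binary = 11100000110
popcount(1798) = number of 1-bits in 11100000110 = 5
A col c satisfies (1798 AND c) == c iff every set bit of c is also set in 1798; each of the 5 set bits of 1798 can independently be on or off in c.
count = 2^5 = 32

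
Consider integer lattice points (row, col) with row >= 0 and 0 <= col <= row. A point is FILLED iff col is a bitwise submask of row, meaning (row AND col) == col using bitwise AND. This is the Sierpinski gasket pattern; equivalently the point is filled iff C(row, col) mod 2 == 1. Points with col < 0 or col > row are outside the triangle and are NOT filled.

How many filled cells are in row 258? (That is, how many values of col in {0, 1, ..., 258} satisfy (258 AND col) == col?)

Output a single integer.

258 in binary = 100000010
popcount(258) = number of 1-bits in 100000010 = 2
A col c satisfies (258 AND c) == c iff every set bit of c is also set in 258; each of the 2 set bits of 258 can independently be on or off in c.
count = 2^2 = 4

Answer: 4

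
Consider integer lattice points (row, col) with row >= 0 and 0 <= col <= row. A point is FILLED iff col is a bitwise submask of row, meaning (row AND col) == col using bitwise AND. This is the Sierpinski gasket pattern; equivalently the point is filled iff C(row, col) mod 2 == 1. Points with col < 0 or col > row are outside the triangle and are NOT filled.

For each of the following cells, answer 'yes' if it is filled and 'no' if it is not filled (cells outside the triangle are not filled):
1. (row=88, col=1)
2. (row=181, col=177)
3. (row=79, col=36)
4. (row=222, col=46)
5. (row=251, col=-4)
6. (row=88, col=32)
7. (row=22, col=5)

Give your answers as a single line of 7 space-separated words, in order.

Answer: no yes no no no no no

Derivation:
(88,1): row=0b1011000, col=0b1, row AND col = 0b0 = 0; 0 != 1 -> empty
(181,177): row=0b10110101, col=0b10110001, row AND col = 0b10110001 = 177; 177 == 177 -> filled
(79,36): row=0b1001111, col=0b100100, row AND col = 0b100 = 4; 4 != 36 -> empty
(222,46): row=0b11011110, col=0b101110, row AND col = 0b1110 = 14; 14 != 46 -> empty
(251,-4): col outside [0, 251] -> not filled
(88,32): row=0b1011000, col=0b100000, row AND col = 0b0 = 0; 0 != 32 -> empty
(22,5): row=0b10110, col=0b101, row AND col = 0b100 = 4; 4 != 5 -> empty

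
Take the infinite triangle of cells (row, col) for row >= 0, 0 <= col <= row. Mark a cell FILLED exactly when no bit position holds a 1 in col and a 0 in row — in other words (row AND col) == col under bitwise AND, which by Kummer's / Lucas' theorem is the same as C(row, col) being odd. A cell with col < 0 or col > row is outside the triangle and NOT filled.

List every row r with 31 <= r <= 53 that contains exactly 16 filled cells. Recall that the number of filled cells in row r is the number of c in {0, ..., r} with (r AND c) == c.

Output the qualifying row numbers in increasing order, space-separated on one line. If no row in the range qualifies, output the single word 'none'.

Row r has 2^popcount(r) filled cells, so we need popcount(r) = log2(16) = 4.
Scan r = 31..53 and keep those with exactly 4 one-bits:
r=31=11111 popcount=5 -> skip
r=32=100000 popcount=1 -> skip
r=33=100001 popcount=2 -> skip
r=34=100010 popcount=2 -> skip
r=35=100011 popcount=3 -> skip
r=36=100100 popcount=2 -> skip
r=37=100101 popcount=3 -> skip
r=38=100110 popcount=3 -> skip
r=39=100111 popcount=4 -> KEEP
r=40=101000 popcount=2 -> skip
r=41=101001 popcount=3 -> skip
r=42=101010 popcount=3 -> skip
r=43=101011 popcount=4 -> KEEP
r=44=101100 popcount=3 -> skip
r=45=101101 popcount=4 -> KEEP
r=46=101110 popcount=4 -> KEEP
r=47=101111 popcount=5 -> skip
r=48=110000 popcount=2 -> skip
r=49=110001 popcount=3 -> skip
r=50=110010 popcount=3 -> skip
r=51=110011 popcount=4 -> KEEP
r=52=110100 popcount=3 -> skip
r=53=110101 popcount=4 -> KEEP
Kept rows: 39 43 45 46 51 53

Answer: 39 43 45 46 51 53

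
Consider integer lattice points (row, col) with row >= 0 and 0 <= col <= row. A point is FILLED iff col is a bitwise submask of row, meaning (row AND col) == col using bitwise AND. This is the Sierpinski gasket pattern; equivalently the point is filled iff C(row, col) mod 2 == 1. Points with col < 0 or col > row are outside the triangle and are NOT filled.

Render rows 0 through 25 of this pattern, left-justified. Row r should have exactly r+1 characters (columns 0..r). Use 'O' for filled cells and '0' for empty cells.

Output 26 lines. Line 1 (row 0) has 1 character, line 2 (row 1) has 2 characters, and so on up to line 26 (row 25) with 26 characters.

Answer: O
OO
O0O
OOOO
O000O
OO00OO
O0O0O0O
OOOOOOOO
O0000000O
OO000000OO
O0O00000O0O
OOOO0000OOOO
O000O000O000O
OO00OO00OO00OO
O0O0O0O0O0O0O0O
OOOOOOOOOOOOOOOO
O000000000000000O
OO00000000000000OO
O0O0000000000000O0O
OOOO000000000000OOOO
O000O00000000000O000O
OO00OO0000000000OO00OO
O0O0O0O000000000O0O0O0O
OOOOOOOO00000000OOOOOOOO
O0000000O0000000O0000000O
OO000000OO000000OO000000OO

Derivation:
r0=0: O
r1=1: OO
r2=10: O0O
r3=11: OOOO
r4=100: O000O
r5=101: OO00OO
r6=110: O0O0O0O
r7=111: OOOOOOOO
r8=1000: O0000000O
r9=1001: OO000000OO
r10=1010: O0O00000O0O
r11=1011: OOOO0000OOOO
r12=1100: O000O000O000O
r13=1101: OO00OO00OO00OO
r14=1110: O0O0O0O0O0O0O0O
r15=1111: OOOOOOOOOOOOOOOO
r16=10000: O000000000000000O
r17=10001: OO00000000000000OO
r18=10010: O0O0000000000000O0O
r19=10011: OOOO000000000000OOOO
r20=10100: O000O00000000000O000O
r21=10101: OO00OO0000000000OO00OO
r22=10110: O0O0O0O000000000O0O0O0O
r23=10111: OOOOOOOO00000000OOOOOOOO
r24=11000: O0000000O0000000O0000000O
r25=11001: OO000000OO000000OO000000OO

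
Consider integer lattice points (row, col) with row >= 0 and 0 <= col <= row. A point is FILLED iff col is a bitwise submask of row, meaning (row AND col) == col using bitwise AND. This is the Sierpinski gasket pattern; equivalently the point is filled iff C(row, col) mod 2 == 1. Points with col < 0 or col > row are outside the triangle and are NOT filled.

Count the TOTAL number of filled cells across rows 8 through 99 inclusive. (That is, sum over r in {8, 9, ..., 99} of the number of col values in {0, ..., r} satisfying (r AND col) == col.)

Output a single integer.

Answer: 1224

Derivation:
r8=1000 pc1: +2 =2
r9=1001 pc2: +4 =6
r10=1010 pc2: +4 =10
r11=1011 pc3: +8 =18
r12=1100 pc2: +4 =22
r13=1101 pc3: +8 =30
r14=1110 pc3: +8 =38
r15=1111 pc4: +16 =54
r16=10000 pc1: +2 =56
r17=10001 pc2: +4 =60
r18=10010 pc2: +4 =64
r19=10011 pc3: +8 =72
r20=10100 pc2: +4 =76
r21=10101 pc3: +8 =84
r22=10110 pc3: +8 =92
r23=10111 pc4: +16 =108
r24=11000 pc2: +4 =112
r25=11001 pc3: +8 =120
r26=11010 pc3: +8 =128
r27=11011 pc4: +16 =144
r28=11100 pc3: +8 =152
r29=11101 pc4: +16 =168
r30=11110 pc4: +16 =184
r31=11111 pc5: +32 =216
r32=100000 pc1: +2 =218
r33=100001 pc2: +4 =222
r34=100010 pc2: +4 =226
r35=100011 pc3: +8 =234
r36=100100 pc2: +4 =238
r37=100101 pc3: +8 =246
r38=100110 pc3: +8 =254
r39=100111 pc4: +16 =270
r40=101000 pc2: +4 =274
r41=101001 pc3: +8 =282
r42=101010 pc3: +8 =290
r43=101011 pc4: +16 =306
r44=101100 pc3: +8 =314
r45=101101 pc4: +16 =330
r46=101110 pc4: +16 =346
r47=101111 pc5: +32 =378
r48=110000 pc2: +4 =382
r49=110001 pc3: +8 =390
r50=110010 pc3: +8 =398
r51=110011 pc4: +16 =414
r52=110100 pc3: +8 =422
r53=110101 pc4: +16 =438
r54=110110 pc4: +16 =454
r55=110111 pc5: +32 =486
r56=111000 pc3: +8 =494
r57=111001 pc4: +16 =510
r58=111010 pc4: +16 =526
r59=111011 pc5: +32 =558
r60=111100 pc4: +16 =574
r61=111101 pc5: +32 =606
r62=111110 pc5: +32 =638
r63=111111 pc6: +64 =702
r64=1000000 pc1: +2 =704
r65=1000001 pc2: +4 =708
r66=1000010 pc2: +4 =712
r67=1000011 pc3: +8 =720
r68=1000100 pc2: +4 =724
r69=1000101 pc3: +8 =732
r70=1000110 pc3: +8 =740
r71=1000111 pc4: +16 =756
r72=1001000 pc2: +4 =760
r73=1001001 pc3: +8 =768
r74=1001010 pc3: +8 =776
r75=1001011 pc4: +16 =792
r76=1001100 pc3: +8 =800
r77=1001101 pc4: +16 =816
r78=1001110 pc4: +16 =832
r79=1001111 pc5: +32 =864
r80=1010000 pc2: +4 =868
r81=1010001 pc3: +8 =876
r82=1010010 pc3: +8 =884
r83=1010011 pc4: +16 =900
r84=1010100 pc3: +8 =908
r85=1010101 pc4: +16 =924
r86=1010110 pc4: +16 =940
r87=1010111 pc5: +32 =972
r88=1011000 pc3: +8 =980
r89=1011001 pc4: +16 =996
r90=1011010 pc4: +16 =1012
r91=1011011 pc5: +32 =1044
r92=1011100 pc4: +16 =1060
r93=1011101 pc5: +32 =1092
r94=1011110 pc5: +32 =1124
r95=1011111 pc6: +64 =1188
r96=1100000 pc2: +4 =1192
r97=1100001 pc3: +8 =1200
r98=1100010 pc3: +8 =1208
r99=1100011 pc4: +16 =1224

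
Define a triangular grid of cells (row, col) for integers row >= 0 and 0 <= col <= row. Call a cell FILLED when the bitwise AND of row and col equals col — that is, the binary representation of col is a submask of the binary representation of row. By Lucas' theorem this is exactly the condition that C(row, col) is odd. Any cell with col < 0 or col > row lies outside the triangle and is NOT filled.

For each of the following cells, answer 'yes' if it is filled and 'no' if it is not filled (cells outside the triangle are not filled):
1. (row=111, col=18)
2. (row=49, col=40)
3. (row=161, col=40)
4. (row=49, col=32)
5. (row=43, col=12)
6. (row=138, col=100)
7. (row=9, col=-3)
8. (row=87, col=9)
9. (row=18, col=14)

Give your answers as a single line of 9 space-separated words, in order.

(111,18): row=0b1101111, col=0b10010, row AND col = 0b10 = 2; 2 != 18 -> empty
(49,40): row=0b110001, col=0b101000, row AND col = 0b100000 = 32; 32 != 40 -> empty
(161,40): row=0b10100001, col=0b101000, row AND col = 0b100000 = 32; 32 != 40 -> empty
(49,32): row=0b110001, col=0b100000, row AND col = 0b100000 = 32; 32 == 32 -> filled
(43,12): row=0b101011, col=0b1100, row AND col = 0b1000 = 8; 8 != 12 -> empty
(138,100): row=0b10001010, col=0b1100100, row AND col = 0b0 = 0; 0 != 100 -> empty
(9,-3): col outside [0, 9] -> not filled
(87,9): row=0b1010111, col=0b1001, row AND col = 0b1 = 1; 1 != 9 -> empty
(18,14): row=0b10010, col=0b1110, row AND col = 0b10 = 2; 2 != 14 -> empty

Answer: no no no yes no no no no no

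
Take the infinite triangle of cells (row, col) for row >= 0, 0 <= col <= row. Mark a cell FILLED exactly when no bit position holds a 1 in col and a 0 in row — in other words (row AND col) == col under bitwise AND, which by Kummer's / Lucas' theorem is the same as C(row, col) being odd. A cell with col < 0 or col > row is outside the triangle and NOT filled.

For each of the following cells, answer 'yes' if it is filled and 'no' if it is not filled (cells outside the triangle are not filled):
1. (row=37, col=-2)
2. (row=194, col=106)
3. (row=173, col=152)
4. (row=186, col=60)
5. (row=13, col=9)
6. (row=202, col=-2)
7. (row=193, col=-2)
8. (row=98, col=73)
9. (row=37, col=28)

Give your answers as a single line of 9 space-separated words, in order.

Answer: no no no no yes no no no no

Derivation:
(37,-2): col outside [0, 37] -> not filled
(194,106): row=0b11000010, col=0b1101010, row AND col = 0b1000010 = 66; 66 != 106 -> empty
(173,152): row=0b10101101, col=0b10011000, row AND col = 0b10001000 = 136; 136 != 152 -> empty
(186,60): row=0b10111010, col=0b111100, row AND col = 0b111000 = 56; 56 != 60 -> empty
(13,9): row=0b1101, col=0b1001, row AND col = 0b1001 = 9; 9 == 9 -> filled
(202,-2): col outside [0, 202] -> not filled
(193,-2): col outside [0, 193] -> not filled
(98,73): row=0b1100010, col=0b1001001, row AND col = 0b1000000 = 64; 64 != 73 -> empty
(37,28): row=0b100101, col=0b11100, row AND col = 0b100 = 4; 4 != 28 -> empty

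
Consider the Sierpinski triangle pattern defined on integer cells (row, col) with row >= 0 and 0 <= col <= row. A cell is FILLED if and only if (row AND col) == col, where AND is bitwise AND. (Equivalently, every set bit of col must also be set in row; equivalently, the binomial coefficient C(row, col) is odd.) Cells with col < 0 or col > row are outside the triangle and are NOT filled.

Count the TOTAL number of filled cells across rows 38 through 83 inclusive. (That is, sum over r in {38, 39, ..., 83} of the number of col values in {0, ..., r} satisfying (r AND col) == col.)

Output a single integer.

Answer: 654

Derivation:
r38=100110 pc3: +8 =8
r39=100111 pc4: +16 =24
r40=101000 pc2: +4 =28
r41=101001 pc3: +8 =36
r42=101010 pc3: +8 =44
r43=101011 pc4: +16 =60
r44=101100 pc3: +8 =68
r45=101101 pc4: +16 =84
r46=101110 pc4: +16 =100
r47=101111 pc5: +32 =132
r48=110000 pc2: +4 =136
r49=110001 pc3: +8 =144
r50=110010 pc3: +8 =152
r51=110011 pc4: +16 =168
r52=110100 pc3: +8 =176
r53=110101 pc4: +16 =192
r54=110110 pc4: +16 =208
r55=110111 pc5: +32 =240
r56=111000 pc3: +8 =248
r57=111001 pc4: +16 =264
r58=111010 pc4: +16 =280
r59=111011 pc5: +32 =312
r60=111100 pc4: +16 =328
r61=111101 pc5: +32 =360
r62=111110 pc5: +32 =392
r63=111111 pc6: +64 =456
r64=1000000 pc1: +2 =458
r65=1000001 pc2: +4 =462
r66=1000010 pc2: +4 =466
r67=1000011 pc3: +8 =474
r68=1000100 pc2: +4 =478
r69=1000101 pc3: +8 =486
r70=1000110 pc3: +8 =494
r71=1000111 pc4: +16 =510
r72=1001000 pc2: +4 =514
r73=1001001 pc3: +8 =522
r74=1001010 pc3: +8 =530
r75=1001011 pc4: +16 =546
r76=1001100 pc3: +8 =554
r77=1001101 pc4: +16 =570
r78=1001110 pc4: +16 =586
r79=1001111 pc5: +32 =618
r80=1010000 pc2: +4 =622
r81=1010001 pc3: +8 =630
r82=1010010 pc3: +8 =638
r83=1010011 pc4: +16 =654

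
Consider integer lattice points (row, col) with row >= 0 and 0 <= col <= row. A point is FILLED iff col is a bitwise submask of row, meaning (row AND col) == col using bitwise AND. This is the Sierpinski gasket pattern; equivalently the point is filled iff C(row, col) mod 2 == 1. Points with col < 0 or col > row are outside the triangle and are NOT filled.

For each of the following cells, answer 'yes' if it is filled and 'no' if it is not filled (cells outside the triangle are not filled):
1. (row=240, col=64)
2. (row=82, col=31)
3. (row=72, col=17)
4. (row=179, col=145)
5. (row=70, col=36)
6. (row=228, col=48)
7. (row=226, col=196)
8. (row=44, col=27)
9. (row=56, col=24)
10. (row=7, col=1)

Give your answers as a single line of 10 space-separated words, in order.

(240,64): row=0b11110000, col=0b1000000, row AND col = 0b1000000 = 64; 64 == 64 -> filled
(82,31): row=0b1010010, col=0b11111, row AND col = 0b10010 = 18; 18 != 31 -> empty
(72,17): row=0b1001000, col=0b10001, row AND col = 0b0 = 0; 0 != 17 -> empty
(179,145): row=0b10110011, col=0b10010001, row AND col = 0b10010001 = 145; 145 == 145 -> filled
(70,36): row=0b1000110, col=0b100100, row AND col = 0b100 = 4; 4 != 36 -> empty
(228,48): row=0b11100100, col=0b110000, row AND col = 0b100000 = 32; 32 != 48 -> empty
(226,196): row=0b11100010, col=0b11000100, row AND col = 0b11000000 = 192; 192 != 196 -> empty
(44,27): row=0b101100, col=0b11011, row AND col = 0b1000 = 8; 8 != 27 -> empty
(56,24): row=0b111000, col=0b11000, row AND col = 0b11000 = 24; 24 == 24 -> filled
(7,1): row=0b111, col=0b1, row AND col = 0b1 = 1; 1 == 1 -> filled

Answer: yes no no yes no no no no yes yes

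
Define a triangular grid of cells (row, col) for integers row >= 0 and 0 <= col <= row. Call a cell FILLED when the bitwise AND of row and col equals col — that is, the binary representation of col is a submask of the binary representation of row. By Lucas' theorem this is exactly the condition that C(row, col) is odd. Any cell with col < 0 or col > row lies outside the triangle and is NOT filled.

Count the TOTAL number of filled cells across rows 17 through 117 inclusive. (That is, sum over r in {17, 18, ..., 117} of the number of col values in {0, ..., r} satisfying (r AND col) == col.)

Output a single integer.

Answer: 1576

Derivation:
r17=10001 pc2: +4 =4
r18=10010 pc2: +4 =8
r19=10011 pc3: +8 =16
r20=10100 pc2: +4 =20
r21=10101 pc3: +8 =28
r22=10110 pc3: +8 =36
r23=10111 pc4: +16 =52
r24=11000 pc2: +4 =56
r25=11001 pc3: +8 =64
r26=11010 pc3: +8 =72
r27=11011 pc4: +16 =88
r28=11100 pc3: +8 =96
r29=11101 pc4: +16 =112
r30=11110 pc4: +16 =128
r31=11111 pc5: +32 =160
r32=100000 pc1: +2 =162
r33=100001 pc2: +4 =166
r34=100010 pc2: +4 =170
r35=100011 pc3: +8 =178
r36=100100 pc2: +4 =182
r37=100101 pc3: +8 =190
r38=100110 pc3: +8 =198
r39=100111 pc4: +16 =214
r40=101000 pc2: +4 =218
r41=101001 pc3: +8 =226
r42=101010 pc3: +8 =234
r43=101011 pc4: +16 =250
r44=101100 pc3: +8 =258
r45=101101 pc4: +16 =274
r46=101110 pc4: +16 =290
r47=101111 pc5: +32 =322
r48=110000 pc2: +4 =326
r49=110001 pc3: +8 =334
r50=110010 pc3: +8 =342
r51=110011 pc4: +16 =358
r52=110100 pc3: +8 =366
r53=110101 pc4: +16 =382
r54=110110 pc4: +16 =398
r55=110111 pc5: +32 =430
r56=111000 pc3: +8 =438
r57=111001 pc4: +16 =454
r58=111010 pc4: +16 =470
r59=111011 pc5: +32 =502
r60=111100 pc4: +16 =518
r61=111101 pc5: +32 =550
r62=111110 pc5: +32 =582
r63=111111 pc6: +64 =646
r64=1000000 pc1: +2 =648
r65=1000001 pc2: +4 =652
r66=1000010 pc2: +4 =656
r67=1000011 pc3: +8 =664
r68=1000100 pc2: +4 =668
r69=1000101 pc3: +8 =676
r70=1000110 pc3: +8 =684
r71=1000111 pc4: +16 =700
r72=1001000 pc2: +4 =704
r73=1001001 pc3: +8 =712
r74=1001010 pc3: +8 =720
r75=1001011 pc4: +16 =736
r76=1001100 pc3: +8 =744
r77=1001101 pc4: +16 =760
r78=1001110 pc4: +16 =776
r79=1001111 pc5: +32 =808
r80=1010000 pc2: +4 =812
r81=1010001 pc3: +8 =820
r82=1010010 pc3: +8 =828
r83=1010011 pc4: +16 =844
r84=1010100 pc3: +8 =852
r85=1010101 pc4: +16 =868
r86=1010110 pc4: +16 =884
r87=1010111 pc5: +32 =916
r88=1011000 pc3: +8 =924
r89=1011001 pc4: +16 =940
r90=1011010 pc4: +16 =956
r91=1011011 pc5: +32 =988
r92=1011100 pc4: +16 =1004
r93=1011101 pc5: +32 =1036
r94=1011110 pc5: +32 =1068
r95=1011111 pc6: +64 =1132
r96=1100000 pc2: +4 =1136
r97=1100001 pc3: +8 =1144
r98=1100010 pc3: +8 =1152
r99=1100011 pc4: +16 =1168
r100=1100100 pc3: +8 =1176
r101=1100101 pc4: +16 =1192
r102=1100110 pc4: +16 =1208
r103=1100111 pc5: +32 =1240
r104=1101000 pc3: +8 =1248
r105=1101001 pc4: +16 =1264
r106=1101010 pc4: +16 =1280
r107=1101011 pc5: +32 =1312
r108=1101100 pc4: +16 =1328
r109=1101101 pc5: +32 =1360
r110=1101110 pc5: +32 =1392
r111=1101111 pc6: +64 =1456
r112=1110000 pc3: +8 =1464
r113=1110001 pc4: +16 =1480
r114=1110010 pc4: +16 =1496
r115=1110011 pc5: +32 =1528
r116=1110100 pc4: +16 =1544
r117=1110101 pc5: +32 =1576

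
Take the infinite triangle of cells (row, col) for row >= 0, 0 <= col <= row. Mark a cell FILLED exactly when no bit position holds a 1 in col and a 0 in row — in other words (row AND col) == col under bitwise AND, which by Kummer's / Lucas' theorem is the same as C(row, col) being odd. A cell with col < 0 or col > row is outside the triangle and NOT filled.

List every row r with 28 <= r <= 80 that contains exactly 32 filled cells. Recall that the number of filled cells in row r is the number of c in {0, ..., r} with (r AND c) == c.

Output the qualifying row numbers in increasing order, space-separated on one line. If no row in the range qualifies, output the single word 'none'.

Row r has 2^popcount(r) filled cells, so we need popcount(r) = log2(32) = 5.
Scan r = 28..80 and keep those with exactly 5 one-bits:
r=28=11100 popcount=3 -> skip
r=29=11101 popcount=4 -> skip
r=30=11110 popcount=4 -> skip
r=31=11111 popcount=5 -> KEEP
r=32=100000 popcount=1 -> skip
r=33=100001 popcount=2 -> skip
r=34=100010 popcount=2 -> skip
r=35=100011 popcount=3 -> skip
r=36=100100 popcount=2 -> skip
r=37=100101 popcount=3 -> skip
r=38=100110 popcount=3 -> skip
r=39=100111 popcount=4 -> skip
r=40=101000 popcount=2 -> skip
r=41=101001 popcount=3 -> skip
r=42=101010 popcount=3 -> skip
r=43=101011 popcount=4 -> skip
r=44=101100 popcount=3 -> skip
r=45=101101 popcount=4 -> skip
r=46=101110 popcount=4 -> skip
r=47=101111 popcount=5 -> KEEP
r=48=110000 popcount=2 -> skip
r=49=110001 popcount=3 -> skip
r=50=110010 popcount=3 -> skip
r=51=110011 popcount=4 -> skip
r=52=110100 popcount=3 -> skip
r=53=110101 popcount=4 -> skip
r=54=110110 popcount=4 -> skip
r=55=110111 popcount=5 -> KEEP
r=56=111000 popcount=3 -> skip
r=57=111001 popcount=4 -> skip
r=58=111010 popcount=4 -> skip
r=59=111011 popcount=5 -> KEEP
r=60=111100 popcount=4 -> skip
r=61=111101 popcount=5 -> KEEP
r=62=111110 popcount=5 -> KEEP
r=63=111111 popcount=6 -> skip
r=64=1000000 popcount=1 -> skip
r=65=1000001 popcount=2 -> skip
r=66=1000010 popcount=2 -> skip
r=67=1000011 popcount=3 -> skip
r=68=1000100 popcount=2 -> skip
r=69=1000101 popcount=3 -> skip
r=70=1000110 popcount=3 -> skip
r=71=1000111 popcount=4 -> skip
r=72=1001000 popcount=2 -> skip
r=73=1001001 popcount=3 -> skip
r=74=1001010 popcount=3 -> skip
r=75=1001011 popcount=4 -> skip
r=76=1001100 popcount=3 -> skip
r=77=1001101 popcount=4 -> skip
r=78=1001110 popcount=4 -> skip
r=79=1001111 popcount=5 -> KEEP
r=80=1010000 popcount=2 -> skip
Kept rows: 31 47 55 59 61 62 79

Answer: 31 47 55 59 61 62 79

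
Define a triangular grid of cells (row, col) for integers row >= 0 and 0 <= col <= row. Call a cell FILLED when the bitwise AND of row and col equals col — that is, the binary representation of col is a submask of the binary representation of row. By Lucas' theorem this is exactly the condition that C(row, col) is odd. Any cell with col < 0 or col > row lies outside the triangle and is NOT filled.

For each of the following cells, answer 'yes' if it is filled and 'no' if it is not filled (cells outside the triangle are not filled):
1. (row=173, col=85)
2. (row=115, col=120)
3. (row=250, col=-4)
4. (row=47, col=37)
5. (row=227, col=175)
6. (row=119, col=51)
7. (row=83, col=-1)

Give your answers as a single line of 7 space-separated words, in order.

Answer: no no no yes no yes no

Derivation:
(173,85): row=0b10101101, col=0b1010101, row AND col = 0b101 = 5; 5 != 85 -> empty
(115,120): col outside [0, 115] -> not filled
(250,-4): col outside [0, 250] -> not filled
(47,37): row=0b101111, col=0b100101, row AND col = 0b100101 = 37; 37 == 37 -> filled
(227,175): row=0b11100011, col=0b10101111, row AND col = 0b10100011 = 163; 163 != 175 -> empty
(119,51): row=0b1110111, col=0b110011, row AND col = 0b110011 = 51; 51 == 51 -> filled
(83,-1): col outside [0, 83] -> not filled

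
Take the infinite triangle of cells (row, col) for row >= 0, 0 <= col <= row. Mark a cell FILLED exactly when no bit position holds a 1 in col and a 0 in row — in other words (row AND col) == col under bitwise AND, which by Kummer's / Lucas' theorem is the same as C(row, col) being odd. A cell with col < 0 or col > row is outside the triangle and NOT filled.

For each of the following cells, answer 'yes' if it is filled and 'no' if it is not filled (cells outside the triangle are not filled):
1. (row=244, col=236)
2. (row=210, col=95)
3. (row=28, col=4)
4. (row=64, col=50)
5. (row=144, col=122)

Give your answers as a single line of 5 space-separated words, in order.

Answer: no no yes no no

Derivation:
(244,236): row=0b11110100, col=0b11101100, row AND col = 0b11100100 = 228; 228 != 236 -> empty
(210,95): row=0b11010010, col=0b1011111, row AND col = 0b1010010 = 82; 82 != 95 -> empty
(28,4): row=0b11100, col=0b100, row AND col = 0b100 = 4; 4 == 4 -> filled
(64,50): row=0b1000000, col=0b110010, row AND col = 0b0 = 0; 0 != 50 -> empty
(144,122): row=0b10010000, col=0b1111010, row AND col = 0b10000 = 16; 16 != 122 -> empty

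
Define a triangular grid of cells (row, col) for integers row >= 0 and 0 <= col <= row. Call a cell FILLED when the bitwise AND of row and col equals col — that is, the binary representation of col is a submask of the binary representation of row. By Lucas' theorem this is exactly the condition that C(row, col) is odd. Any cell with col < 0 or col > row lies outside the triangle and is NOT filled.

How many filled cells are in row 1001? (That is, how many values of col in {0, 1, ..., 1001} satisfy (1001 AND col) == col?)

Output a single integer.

1001 in binary = 1111101001
popcount(1001) = number of 1-bits in 1111101001 = 7
A col c satisfies (1001 AND c) == c iff every set bit of c is also set in 1001; each of the 7 set bits of 1001 can independently be on or off in c.
count = 2^7 = 128

Answer: 128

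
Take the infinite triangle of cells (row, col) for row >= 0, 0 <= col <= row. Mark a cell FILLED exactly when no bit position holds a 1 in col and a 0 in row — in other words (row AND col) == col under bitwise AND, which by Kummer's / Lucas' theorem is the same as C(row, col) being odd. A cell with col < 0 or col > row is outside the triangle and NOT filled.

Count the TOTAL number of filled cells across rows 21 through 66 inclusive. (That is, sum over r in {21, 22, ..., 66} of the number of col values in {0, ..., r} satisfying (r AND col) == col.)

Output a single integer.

Answer: 636

Derivation:
r21=10101 pc3: +8 =8
r22=10110 pc3: +8 =16
r23=10111 pc4: +16 =32
r24=11000 pc2: +4 =36
r25=11001 pc3: +8 =44
r26=11010 pc3: +8 =52
r27=11011 pc4: +16 =68
r28=11100 pc3: +8 =76
r29=11101 pc4: +16 =92
r30=11110 pc4: +16 =108
r31=11111 pc5: +32 =140
r32=100000 pc1: +2 =142
r33=100001 pc2: +4 =146
r34=100010 pc2: +4 =150
r35=100011 pc3: +8 =158
r36=100100 pc2: +4 =162
r37=100101 pc3: +8 =170
r38=100110 pc3: +8 =178
r39=100111 pc4: +16 =194
r40=101000 pc2: +4 =198
r41=101001 pc3: +8 =206
r42=101010 pc3: +8 =214
r43=101011 pc4: +16 =230
r44=101100 pc3: +8 =238
r45=101101 pc4: +16 =254
r46=101110 pc4: +16 =270
r47=101111 pc5: +32 =302
r48=110000 pc2: +4 =306
r49=110001 pc3: +8 =314
r50=110010 pc3: +8 =322
r51=110011 pc4: +16 =338
r52=110100 pc3: +8 =346
r53=110101 pc4: +16 =362
r54=110110 pc4: +16 =378
r55=110111 pc5: +32 =410
r56=111000 pc3: +8 =418
r57=111001 pc4: +16 =434
r58=111010 pc4: +16 =450
r59=111011 pc5: +32 =482
r60=111100 pc4: +16 =498
r61=111101 pc5: +32 =530
r62=111110 pc5: +32 =562
r63=111111 pc6: +64 =626
r64=1000000 pc1: +2 =628
r65=1000001 pc2: +4 =632
r66=1000010 pc2: +4 =636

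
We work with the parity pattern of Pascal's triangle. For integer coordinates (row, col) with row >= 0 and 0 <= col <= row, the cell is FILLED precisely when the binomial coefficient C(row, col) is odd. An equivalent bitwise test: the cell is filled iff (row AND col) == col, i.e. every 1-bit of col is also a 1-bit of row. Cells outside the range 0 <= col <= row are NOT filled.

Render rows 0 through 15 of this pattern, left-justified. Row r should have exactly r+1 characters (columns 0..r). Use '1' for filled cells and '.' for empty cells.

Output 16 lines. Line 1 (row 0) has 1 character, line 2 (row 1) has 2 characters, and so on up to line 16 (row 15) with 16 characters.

Answer: 1
11
1.1
1111
1...1
11..11
1.1.1.1
11111111
1.......1
11......11
1.1.....1.1
1111....1111
1...1...1...1
11..11..11..11
1.1.1.1.1.1.1.1
1111111111111111

Derivation:
r0=0: 1
r1=1: 11
r2=10: 1.1
r3=11: 1111
r4=100: 1...1
r5=101: 11..11
r6=110: 1.1.1.1
r7=111: 11111111
r8=1000: 1.......1
r9=1001: 11......11
r10=1010: 1.1.....1.1
r11=1011: 1111....1111
r12=1100: 1...1...1...1
r13=1101: 11..11..11..11
r14=1110: 1.1.1.1.1.1.1.1
r15=1111: 1111111111111111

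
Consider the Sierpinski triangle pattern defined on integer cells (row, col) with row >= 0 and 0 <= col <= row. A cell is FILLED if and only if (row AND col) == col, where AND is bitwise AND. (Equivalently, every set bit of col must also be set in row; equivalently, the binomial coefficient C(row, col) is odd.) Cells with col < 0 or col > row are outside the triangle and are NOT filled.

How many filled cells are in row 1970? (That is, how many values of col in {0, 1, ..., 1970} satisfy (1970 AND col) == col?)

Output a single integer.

Answer: 128

Derivation:
1970 in binary = 11110110010
popcount(1970) = number of 1-bits in 11110110010 = 7
A col c satisfies (1970 AND c) == c iff every set bit of c is also set in 1970; each of the 7 set bits of 1970 can independently be on or off in c.
count = 2^7 = 128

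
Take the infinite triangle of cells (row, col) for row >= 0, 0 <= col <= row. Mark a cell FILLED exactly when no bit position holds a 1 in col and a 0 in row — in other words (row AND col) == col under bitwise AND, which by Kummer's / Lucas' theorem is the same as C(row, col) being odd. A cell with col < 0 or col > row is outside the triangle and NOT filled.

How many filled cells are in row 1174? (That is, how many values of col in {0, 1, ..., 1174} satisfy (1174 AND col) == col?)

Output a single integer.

Answer: 32

Derivation:
1174 in binary = 10010010110
popcount(1174) = number of 1-bits in 10010010110 = 5
A col c satisfies (1174 AND c) == c iff every set bit of c is also set in 1174; each of the 5 set bits of 1174 can independently be on or off in c.
count = 2^5 = 32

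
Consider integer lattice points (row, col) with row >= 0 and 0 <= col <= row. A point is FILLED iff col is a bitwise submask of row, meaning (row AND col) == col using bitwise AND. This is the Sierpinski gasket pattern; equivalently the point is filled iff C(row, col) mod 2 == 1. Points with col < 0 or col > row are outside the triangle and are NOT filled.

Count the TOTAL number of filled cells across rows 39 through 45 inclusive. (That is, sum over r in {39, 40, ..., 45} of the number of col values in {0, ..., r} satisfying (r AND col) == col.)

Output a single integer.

r39=100111 pc4: +16 =16
r40=101000 pc2: +4 =20
r41=101001 pc3: +8 =28
r42=101010 pc3: +8 =36
r43=101011 pc4: +16 =52
r44=101100 pc3: +8 =60
r45=101101 pc4: +16 =76

Answer: 76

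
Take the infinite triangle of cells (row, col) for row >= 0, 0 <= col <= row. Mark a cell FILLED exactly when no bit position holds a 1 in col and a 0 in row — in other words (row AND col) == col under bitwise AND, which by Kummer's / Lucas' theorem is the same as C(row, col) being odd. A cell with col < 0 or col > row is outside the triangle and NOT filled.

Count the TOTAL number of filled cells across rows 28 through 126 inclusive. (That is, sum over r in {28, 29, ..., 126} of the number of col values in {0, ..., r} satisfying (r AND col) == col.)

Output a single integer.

r28=11100 pc3: +8 =8
r29=11101 pc4: +16 =24
r30=11110 pc4: +16 =40
r31=11111 pc5: +32 =72
r32=100000 pc1: +2 =74
r33=100001 pc2: +4 =78
r34=100010 pc2: +4 =82
r35=100011 pc3: +8 =90
r36=100100 pc2: +4 =94
r37=100101 pc3: +8 =102
r38=100110 pc3: +8 =110
r39=100111 pc4: +16 =126
r40=101000 pc2: +4 =130
r41=101001 pc3: +8 =138
r42=101010 pc3: +8 =146
r43=101011 pc4: +16 =162
r44=101100 pc3: +8 =170
r45=101101 pc4: +16 =186
r46=101110 pc4: +16 =202
r47=101111 pc5: +32 =234
r48=110000 pc2: +4 =238
r49=110001 pc3: +8 =246
r50=110010 pc3: +8 =254
r51=110011 pc4: +16 =270
r52=110100 pc3: +8 =278
r53=110101 pc4: +16 =294
r54=110110 pc4: +16 =310
r55=110111 pc5: +32 =342
r56=111000 pc3: +8 =350
r57=111001 pc4: +16 =366
r58=111010 pc4: +16 =382
r59=111011 pc5: +32 =414
r60=111100 pc4: +16 =430
r61=111101 pc5: +32 =462
r62=111110 pc5: +32 =494
r63=111111 pc6: +64 =558
r64=1000000 pc1: +2 =560
r65=1000001 pc2: +4 =564
r66=1000010 pc2: +4 =568
r67=1000011 pc3: +8 =576
r68=1000100 pc2: +4 =580
r69=1000101 pc3: +8 =588
r70=1000110 pc3: +8 =596
r71=1000111 pc4: +16 =612
r72=1001000 pc2: +4 =616
r73=1001001 pc3: +8 =624
r74=1001010 pc3: +8 =632
r75=1001011 pc4: +16 =648
r76=1001100 pc3: +8 =656
r77=1001101 pc4: +16 =672
r78=1001110 pc4: +16 =688
r79=1001111 pc5: +32 =720
r80=1010000 pc2: +4 =724
r81=1010001 pc3: +8 =732
r82=1010010 pc3: +8 =740
r83=1010011 pc4: +16 =756
r84=1010100 pc3: +8 =764
r85=1010101 pc4: +16 =780
r86=1010110 pc4: +16 =796
r87=1010111 pc5: +32 =828
r88=1011000 pc3: +8 =836
r89=1011001 pc4: +16 =852
r90=1011010 pc4: +16 =868
r91=1011011 pc5: +32 =900
r92=1011100 pc4: +16 =916
r93=1011101 pc5: +32 =948
r94=1011110 pc5: +32 =980
r95=1011111 pc6: +64 =1044
r96=1100000 pc2: +4 =1048
r97=1100001 pc3: +8 =1056
r98=1100010 pc3: +8 =1064
r99=1100011 pc4: +16 =1080
r100=1100100 pc3: +8 =1088
r101=1100101 pc4: +16 =1104
r102=1100110 pc4: +16 =1120
r103=1100111 pc5: +32 =1152
r104=1101000 pc3: +8 =1160
r105=1101001 pc4: +16 =1176
r106=1101010 pc4: +16 =1192
r107=1101011 pc5: +32 =1224
r108=1101100 pc4: +16 =1240
r109=1101101 pc5: +32 =1272
r110=1101110 pc5: +32 =1304
r111=1101111 pc6: +64 =1368
r112=1110000 pc3: +8 =1376
r113=1110001 pc4: +16 =1392
r114=1110010 pc4: +16 =1408
r115=1110011 pc5: +32 =1440
r116=1110100 pc4: +16 =1456
r117=1110101 pc5: +32 =1488
r118=1110110 pc5: +32 =1520
r119=1110111 pc6: +64 =1584
r120=1111000 pc4: +16 =1600
r121=1111001 pc5: +32 =1632
r122=1111010 pc5: +32 =1664
r123=1111011 pc6: +64 =1728
r124=1111100 pc5: +32 =1760
r125=1111101 pc6: +64 =1824
r126=1111110 pc6: +64 =1888

Answer: 1888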